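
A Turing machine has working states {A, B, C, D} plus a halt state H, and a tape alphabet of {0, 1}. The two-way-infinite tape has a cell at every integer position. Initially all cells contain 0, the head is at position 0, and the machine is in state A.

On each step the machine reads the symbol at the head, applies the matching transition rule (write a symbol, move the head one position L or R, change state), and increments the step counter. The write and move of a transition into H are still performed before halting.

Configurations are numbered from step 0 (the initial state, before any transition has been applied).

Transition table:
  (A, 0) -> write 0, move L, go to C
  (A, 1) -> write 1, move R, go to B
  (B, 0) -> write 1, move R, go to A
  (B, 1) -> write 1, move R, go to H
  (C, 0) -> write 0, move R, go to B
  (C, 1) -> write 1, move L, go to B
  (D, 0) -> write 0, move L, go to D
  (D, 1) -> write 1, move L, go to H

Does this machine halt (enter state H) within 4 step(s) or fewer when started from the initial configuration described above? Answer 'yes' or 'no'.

Step 1: in state A at pos 0, read 0 -> (A,0)->write 0,move L,goto C. Now: state=C, head=-1, tape[-2..1]=0000 (head:  ^)
Step 2: in state C at pos -1, read 0 -> (C,0)->write 0,move R,goto B. Now: state=B, head=0, tape[-2..1]=0000 (head:   ^)
Step 3: in state B at pos 0, read 0 -> (B,0)->write 1,move R,goto A. Now: state=A, head=1, tape[-2..2]=00100 (head:    ^)
Step 4: in state A at pos 1, read 0 -> (A,0)->write 0,move L,goto C. Now: state=C, head=0, tape[-2..2]=00100 (head:   ^)
After 4 step(s): state = C (not H) -> not halted within 4 -> no

Answer: no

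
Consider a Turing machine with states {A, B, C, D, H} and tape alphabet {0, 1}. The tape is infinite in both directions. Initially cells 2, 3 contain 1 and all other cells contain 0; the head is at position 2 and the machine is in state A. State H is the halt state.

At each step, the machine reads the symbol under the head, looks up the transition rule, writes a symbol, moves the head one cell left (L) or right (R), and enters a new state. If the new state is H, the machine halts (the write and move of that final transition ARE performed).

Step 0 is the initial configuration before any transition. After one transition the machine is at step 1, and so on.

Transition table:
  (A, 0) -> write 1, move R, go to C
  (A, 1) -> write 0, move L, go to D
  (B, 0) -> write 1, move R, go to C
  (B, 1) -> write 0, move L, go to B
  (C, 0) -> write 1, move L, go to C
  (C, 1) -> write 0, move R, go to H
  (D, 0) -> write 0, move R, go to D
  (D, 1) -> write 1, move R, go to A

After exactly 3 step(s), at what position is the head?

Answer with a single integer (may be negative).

Answer: 3

Derivation:
Step 1: in state A at pos 2, read 1 -> (A,1)->write 0,move L,goto D. Now: state=D, head=1, tape[0..4]=00010 (head:  ^)
Step 2: in state D at pos 1, read 0 -> (D,0)->write 0,move R,goto D. Now: state=D, head=2, tape[0..4]=00010 (head:   ^)
Step 3: in state D at pos 2, read 0 -> (D,0)->write 0,move R,goto D. Now: state=D, head=3, tape[0..4]=00010 (head:    ^)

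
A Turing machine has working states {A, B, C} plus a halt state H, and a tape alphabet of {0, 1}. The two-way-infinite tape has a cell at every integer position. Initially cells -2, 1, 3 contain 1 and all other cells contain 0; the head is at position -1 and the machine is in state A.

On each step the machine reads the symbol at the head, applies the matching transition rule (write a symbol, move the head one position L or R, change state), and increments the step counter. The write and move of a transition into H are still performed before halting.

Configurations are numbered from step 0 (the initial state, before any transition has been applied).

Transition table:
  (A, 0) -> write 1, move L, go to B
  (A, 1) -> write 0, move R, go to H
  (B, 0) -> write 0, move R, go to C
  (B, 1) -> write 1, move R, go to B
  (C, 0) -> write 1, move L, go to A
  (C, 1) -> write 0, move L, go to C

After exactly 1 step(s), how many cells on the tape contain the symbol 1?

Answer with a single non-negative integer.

Answer: 4

Derivation:
Step 1: in state A at pos -1, read 0 -> (A,0)->write 1,move L,goto B. Now: state=B, head=-2, tape[-3..4]=01101010 (head:  ^)
Cells containing 1 after step 1: {-2, -1, 1, 3} -> 4 cell(s)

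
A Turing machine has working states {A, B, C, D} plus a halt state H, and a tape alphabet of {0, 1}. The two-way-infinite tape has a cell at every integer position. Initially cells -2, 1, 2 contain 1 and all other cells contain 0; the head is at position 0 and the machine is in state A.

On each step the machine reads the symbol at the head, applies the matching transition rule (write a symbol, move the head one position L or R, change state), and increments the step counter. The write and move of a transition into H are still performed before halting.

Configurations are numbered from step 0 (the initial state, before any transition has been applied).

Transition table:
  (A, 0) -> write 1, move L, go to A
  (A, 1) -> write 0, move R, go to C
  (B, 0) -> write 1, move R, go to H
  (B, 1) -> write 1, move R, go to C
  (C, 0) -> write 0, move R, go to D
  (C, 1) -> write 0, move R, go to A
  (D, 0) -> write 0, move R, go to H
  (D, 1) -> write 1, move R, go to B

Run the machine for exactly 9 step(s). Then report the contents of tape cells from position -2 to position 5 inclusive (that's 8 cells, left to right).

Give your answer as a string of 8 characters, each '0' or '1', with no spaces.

Step 1: in state A at pos 0, read 0 -> (A,0)->write 1,move L,goto A. Now: state=A, head=-1, tape[-3..3]=0101110 (head:   ^)
Step 2: in state A at pos -1, read 0 -> (A,0)->write 1,move L,goto A. Now: state=A, head=-2, tape[-3..3]=0111110 (head:  ^)
Step 3: in state A at pos -2, read 1 -> (A,1)->write 0,move R,goto C. Now: state=C, head=-1, tape[-3..3]=0011110 (head:   ^)
Step 4: in state C at pos -1, read 1 -> (C,1)->write 0,move R,goto A. Now: state=A, head=0, tape[-3..3]=0001110 (head:    ^)
Step 5: in state A at pos 0, read 1 -> (A,1)->write 0,move R,goto C. Now: state=C, head=1, tape[-3..3]=0000110 (head:     ^)
Step 6: in state C at pos 1, read 1 -> (C,1)->write 0,move R,goto A. Now: state=A, head=2, tape[-3..3]=0000010 (head:      ^)
Step 7: in state A at pos 2, read 1 -> (A,1)->write 0,move R,goto C. Now: state=C, head=3, tape[-3..4]=00000000 (head:       ^)
Step 8: in state C at pos 3, read 0 -> (C,0)->write 0,move R,goto D. Now: state=D, head=4, tape[-3..5]=000000000 (head:        ^)
Step 9: in state D at pos 4, read 0 -> (D,0)->write 0,move R,goto H. Now: state=H, head=5, tape[-3..6]=0000000000 (head:         ^)

Answer: 00000000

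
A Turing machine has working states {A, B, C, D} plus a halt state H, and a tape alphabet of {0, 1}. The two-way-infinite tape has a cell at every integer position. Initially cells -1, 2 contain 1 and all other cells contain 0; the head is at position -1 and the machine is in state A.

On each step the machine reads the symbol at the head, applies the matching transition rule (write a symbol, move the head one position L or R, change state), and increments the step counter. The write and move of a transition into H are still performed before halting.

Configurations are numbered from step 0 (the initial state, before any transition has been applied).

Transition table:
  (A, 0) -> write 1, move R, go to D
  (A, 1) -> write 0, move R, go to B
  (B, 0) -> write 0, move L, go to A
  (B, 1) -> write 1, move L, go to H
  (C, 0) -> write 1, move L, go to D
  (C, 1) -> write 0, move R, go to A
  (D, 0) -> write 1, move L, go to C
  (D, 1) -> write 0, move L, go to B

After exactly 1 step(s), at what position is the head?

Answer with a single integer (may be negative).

Answer: 0

Derivation:
Step 1: in state A at pos -1, read 1 -> (A,1)->write 0,move R,goto B. Now: state=B, head=0, tape[-2..3]=000010 (head:   ^)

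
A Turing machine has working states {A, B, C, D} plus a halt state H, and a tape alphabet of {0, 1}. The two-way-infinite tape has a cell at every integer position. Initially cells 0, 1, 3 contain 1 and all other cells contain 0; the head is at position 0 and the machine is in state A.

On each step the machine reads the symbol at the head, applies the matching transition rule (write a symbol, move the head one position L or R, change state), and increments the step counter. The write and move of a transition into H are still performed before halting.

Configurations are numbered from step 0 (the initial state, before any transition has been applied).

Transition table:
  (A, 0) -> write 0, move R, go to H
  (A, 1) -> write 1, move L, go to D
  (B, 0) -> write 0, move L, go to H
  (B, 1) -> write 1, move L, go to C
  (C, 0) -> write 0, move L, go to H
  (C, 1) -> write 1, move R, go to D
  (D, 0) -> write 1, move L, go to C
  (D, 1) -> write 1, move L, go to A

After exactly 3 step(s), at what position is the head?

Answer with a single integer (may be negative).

Step 1: in state A at pos 0, read 1 -> (A,1)->write 1,move L,goto D. Now: state=D, head=-1, tape[-2..4]=0011010 (head:  ^)
Step 2: in state D at pos -1, read 0 -> (D,0)->write 1,move L,goto C. Now: state=C, head=-2, tape[-3..4]=00111010 (head:  ^)
Step 3: in state C at pos -2, read 0 -> (C,0)->write 0,move L,goto H. Now: state=H, head=-3, tape[-4..4]=000111010 (head:  ^)

Answer: -3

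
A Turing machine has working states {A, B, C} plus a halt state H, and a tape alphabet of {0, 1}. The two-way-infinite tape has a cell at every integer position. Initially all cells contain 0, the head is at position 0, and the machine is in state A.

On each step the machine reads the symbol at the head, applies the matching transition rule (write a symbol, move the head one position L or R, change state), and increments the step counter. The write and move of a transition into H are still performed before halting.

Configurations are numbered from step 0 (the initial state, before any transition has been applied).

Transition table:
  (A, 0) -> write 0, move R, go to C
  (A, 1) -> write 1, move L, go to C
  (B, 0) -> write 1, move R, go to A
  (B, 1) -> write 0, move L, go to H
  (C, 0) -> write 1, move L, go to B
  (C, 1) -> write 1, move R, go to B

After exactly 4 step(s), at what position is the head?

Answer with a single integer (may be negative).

Step 1: in state A at pos 0, read 0 -> (A,0)->write 0,move R,goto C. Now: state=C, head=1, tape[-1..2]=0000 (head:   ^)
Step 2: in state C at pos 1, read 0 -> (C,0)->write 1,move L,goto B. Now: state=B, head=0, tape[-1..2]=0010 (head:  ^)
Step 3: in state B at pos 0, read 0 -> (B,0)->write 1,move R,goto A. Now: state=A, head=1, tape[-1..2]=0110 (head:   ^)
Step 4: in state A at pos 1, read 1 -> (A,1)->write 1,move L,goto C. Now: state=C, head=0, tape[-1..2]=0110 (head:  ^)

Answer: 0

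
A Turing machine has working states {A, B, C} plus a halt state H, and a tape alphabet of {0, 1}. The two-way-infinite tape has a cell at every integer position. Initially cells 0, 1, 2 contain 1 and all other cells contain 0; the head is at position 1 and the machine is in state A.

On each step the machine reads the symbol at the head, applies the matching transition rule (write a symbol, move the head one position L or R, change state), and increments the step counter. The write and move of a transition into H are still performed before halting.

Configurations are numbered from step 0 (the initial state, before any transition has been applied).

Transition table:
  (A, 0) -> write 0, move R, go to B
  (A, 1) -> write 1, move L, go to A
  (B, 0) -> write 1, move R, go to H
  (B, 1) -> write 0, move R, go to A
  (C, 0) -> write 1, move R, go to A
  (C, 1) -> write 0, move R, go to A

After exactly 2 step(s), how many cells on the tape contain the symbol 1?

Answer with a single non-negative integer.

Step 1: in state A at pos 1, read 1 -> (A,1)->write 1,move L,goto A. Now: state=A, head=0, tape[-1..3]=01110 (head:  ^)
Step 2: in state A at pos 0, read 1 -> (A,1)->write 1,move L,goto A. Now: state=A, head=-1, tape[-2..3]=001110 (head:  ^)
Cells containing 1 after step 2: {0, 1, 2} -> 3 cell(s)

Answer: 3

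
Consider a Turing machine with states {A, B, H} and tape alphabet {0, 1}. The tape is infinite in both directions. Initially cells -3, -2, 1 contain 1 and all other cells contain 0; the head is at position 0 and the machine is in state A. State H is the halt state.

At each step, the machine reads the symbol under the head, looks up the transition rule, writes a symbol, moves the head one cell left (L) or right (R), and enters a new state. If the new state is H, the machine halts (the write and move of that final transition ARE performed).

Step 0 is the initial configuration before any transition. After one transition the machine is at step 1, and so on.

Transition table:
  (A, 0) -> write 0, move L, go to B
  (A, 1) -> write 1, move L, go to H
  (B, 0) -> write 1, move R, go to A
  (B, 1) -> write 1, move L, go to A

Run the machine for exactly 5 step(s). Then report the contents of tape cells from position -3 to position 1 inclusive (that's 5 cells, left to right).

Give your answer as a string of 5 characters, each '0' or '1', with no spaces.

Answer: 11101

Derivation:
Step 1: in state A at pos 0, read 0 -> (A,0)->write 0,move L,goto B. Now: state=B, head=-1, tape[-4..2]=0110010 (head:    ^)
Step 2: in state B at pos -1, read 0 -> (B,0)->write 1,move R,goto A. Now: state=A, head=0, tape[-4..2]=0111010 (head:     ^)
Step 3: in state A at pos 0, read 0 -> (A,0)->write 0,move L,goto B. Now: state=B, head=-1, tape[-4..2]=0111010 (head:    ^)
Step 4: in state B at pos -1, read 1 -> (B,1)->write 1,move L,goto A. Now: state=A, head=-2, tape[-4..2]=0111010 (head:   ^)
Step 5: in state A at pos -2, read 1 -> (A,1)->write 1,move L,goto H. Now: state=H, head=-3, tape[-4..2]=0111010 (head:  ^)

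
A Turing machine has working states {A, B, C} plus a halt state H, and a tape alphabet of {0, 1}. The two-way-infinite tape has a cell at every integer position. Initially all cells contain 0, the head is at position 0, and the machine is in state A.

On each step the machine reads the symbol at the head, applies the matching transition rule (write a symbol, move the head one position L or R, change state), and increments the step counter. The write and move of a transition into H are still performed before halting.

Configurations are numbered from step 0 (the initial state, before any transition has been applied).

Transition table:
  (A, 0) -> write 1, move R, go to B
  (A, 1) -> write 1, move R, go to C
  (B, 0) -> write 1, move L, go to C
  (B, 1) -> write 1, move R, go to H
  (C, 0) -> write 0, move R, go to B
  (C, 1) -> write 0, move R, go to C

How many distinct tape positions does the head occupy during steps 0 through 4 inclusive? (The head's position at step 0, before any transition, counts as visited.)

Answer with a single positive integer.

Step 1: in state A at pos 0, read 0 -> (A,0)->write 1,move R,goto B. Now: state=B, head=1, tape[-1..2]=0100 (head:   ^)
Step 2: in state B at pos 1, read 0 -> (B,0)->write 1,move L,goto C. Now: state=C, head=0, tape[-1..2]=0110 (head:  ^)
Step 3: in state C at pos 0, read 1 -> (C,1)->write 0,move R,goto C. Now: state=C, head=1, tape[-1..2]=0010 (head:   ^)
Step 4: in state C at pos 1, read 1 -> (C,1)->write 0,move R,goto C. Now: state=C, head=2, tape[-1..3]=00000 (head:    ^)
Head positions at steps 0..4: starting at 0, distinct positions visited = {0, 1, 2} -> 3 position(s)

Answer: 3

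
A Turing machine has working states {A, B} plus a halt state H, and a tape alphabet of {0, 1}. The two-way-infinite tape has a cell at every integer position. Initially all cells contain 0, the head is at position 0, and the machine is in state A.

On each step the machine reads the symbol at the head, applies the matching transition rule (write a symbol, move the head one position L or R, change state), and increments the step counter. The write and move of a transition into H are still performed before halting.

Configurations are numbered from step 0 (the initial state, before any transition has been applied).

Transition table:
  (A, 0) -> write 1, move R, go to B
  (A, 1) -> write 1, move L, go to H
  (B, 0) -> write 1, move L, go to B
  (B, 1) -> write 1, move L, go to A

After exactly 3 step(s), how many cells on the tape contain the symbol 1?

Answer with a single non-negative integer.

Answer: 2

Derivation:
Step 1: in state A at pos 0, read 0 -> (A,0)->write 1,move R,goto B. Now: state=B, head=1, tape[-1..2]=0100 (head:   ^)
Step 2: in state B at pos 1, read 0 -> (B,0)->write 1,move L,goto B. Now: state=B, head=0, tape[-1..2]=0110 (head:  ^)
Step 3: in state B at pos 0, read 1 -> (B,1)->write 1,move L,goto A. Now: state=A, head=-1, tape[-2..2]=00110 (head:  ^)
Cells containing 1 after step 3: {0, 1} -> 2 cell(s)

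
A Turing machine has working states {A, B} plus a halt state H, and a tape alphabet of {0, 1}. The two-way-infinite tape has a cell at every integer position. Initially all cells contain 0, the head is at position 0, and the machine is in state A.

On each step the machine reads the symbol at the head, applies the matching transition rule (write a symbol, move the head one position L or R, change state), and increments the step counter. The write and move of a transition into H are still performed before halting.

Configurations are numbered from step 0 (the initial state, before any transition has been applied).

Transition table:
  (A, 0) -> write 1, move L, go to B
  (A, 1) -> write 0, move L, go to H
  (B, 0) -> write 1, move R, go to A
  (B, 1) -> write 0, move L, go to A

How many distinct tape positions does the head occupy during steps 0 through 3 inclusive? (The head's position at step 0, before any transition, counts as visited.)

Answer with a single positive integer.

Step 1: in state A at pos 0, read 0 -> (A,0)->write 1,move L,goto B. Now: state=B, head=-1, tape[-2..1]=0010 (head:  ^)
Step 2: in state B at pos -1, read 0 -> (B,0)->write 1,move R,goto A. Now: state=A, head=0, tape[-2..1]=0110 (head:   ^)
Step 3: in state A at pos 0, read 1 -> (A,1)->write 0,move L,goto H. Now: state=H, head=-1, tape[-2..1]=0100 (head:  ^)
Head positions at steps 0..3: starting at 0, distinct positions visited = {-1, 0} -> 2 position(s)

Answer: 2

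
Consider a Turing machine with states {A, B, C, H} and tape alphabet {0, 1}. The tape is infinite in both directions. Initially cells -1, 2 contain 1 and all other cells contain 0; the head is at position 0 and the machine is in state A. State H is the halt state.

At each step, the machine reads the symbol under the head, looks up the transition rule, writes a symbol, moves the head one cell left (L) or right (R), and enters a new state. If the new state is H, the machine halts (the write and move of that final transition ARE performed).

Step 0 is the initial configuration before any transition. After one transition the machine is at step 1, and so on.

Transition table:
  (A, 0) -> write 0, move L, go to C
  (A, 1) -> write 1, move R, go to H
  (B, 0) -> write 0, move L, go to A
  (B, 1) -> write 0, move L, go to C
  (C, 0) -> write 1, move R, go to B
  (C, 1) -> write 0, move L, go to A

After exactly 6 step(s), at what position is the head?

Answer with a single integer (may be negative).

Answer: -2

Derivation:
Step 1: in state A at pos 0, read 0 -> (A,0)->write 0,move L,goto C. Now: state=C, head=-1, tape[-2..3]=010010 (head:  ^)
Step 2: in state C at pos -1, read 1 -> (C,1)->write 0,move L,goto A. Now: state=A, head=-2, tape[-3..3]=0000010 (head:  ^)
Step 3: in state A at pos -2, read 0 -> (A,0)->write 0,move L,goto C. Now: state=C, head=-3, tape[-4..3]=00000010 (head:  ^)
Step 4: in state C at pos -3, read 0 -> (C,0)->write 1,move R,goto B. Now: state=B, head=-2, tape[-4..3]=01000010 (head:   ^)
Step 5: in state B at pos -2, read 0 -> (B,0)->write 0,move L,goto A. Now: state=A, head=-3, tape[-4..3]=01000010 (head:  ^)
Step 6: in state A at pos -3, read 1 -> (A,1)->write 1,move R,goto H. Now: state=H, head=-2, tape[-4..3]=01000010 (head:   ^)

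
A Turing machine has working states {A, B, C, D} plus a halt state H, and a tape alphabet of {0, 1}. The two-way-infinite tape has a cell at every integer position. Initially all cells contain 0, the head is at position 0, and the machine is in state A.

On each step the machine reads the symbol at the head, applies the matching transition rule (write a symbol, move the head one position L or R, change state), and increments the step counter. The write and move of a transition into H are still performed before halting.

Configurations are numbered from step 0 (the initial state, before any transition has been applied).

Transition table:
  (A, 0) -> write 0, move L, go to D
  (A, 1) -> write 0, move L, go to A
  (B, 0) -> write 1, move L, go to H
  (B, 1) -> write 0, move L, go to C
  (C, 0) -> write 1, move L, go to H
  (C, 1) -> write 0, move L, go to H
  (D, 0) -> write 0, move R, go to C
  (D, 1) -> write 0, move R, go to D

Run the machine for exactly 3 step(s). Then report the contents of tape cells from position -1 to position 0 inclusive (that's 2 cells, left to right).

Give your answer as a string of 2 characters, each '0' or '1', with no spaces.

Answer: 01

Derivation:
Step 1: in state A at pos 0, read 0 -> (A,0)->write 0,move L,goto D. Now: state=D, head=-1, tape[-2..1]=0000 (head:  ^)
Step 2: in state D at pos -1, read 0 -> (D,0)->write 0,move R,goto C. Now: state=C, head=0, tape[-2..1]=0000 (head:   ^)
Step 3: in state C at pos 0, read 0 -> (C,0)->write 1,move L,goto H. Now: state=H, head=-1, tape[-2..1]=0010 (head:  ^)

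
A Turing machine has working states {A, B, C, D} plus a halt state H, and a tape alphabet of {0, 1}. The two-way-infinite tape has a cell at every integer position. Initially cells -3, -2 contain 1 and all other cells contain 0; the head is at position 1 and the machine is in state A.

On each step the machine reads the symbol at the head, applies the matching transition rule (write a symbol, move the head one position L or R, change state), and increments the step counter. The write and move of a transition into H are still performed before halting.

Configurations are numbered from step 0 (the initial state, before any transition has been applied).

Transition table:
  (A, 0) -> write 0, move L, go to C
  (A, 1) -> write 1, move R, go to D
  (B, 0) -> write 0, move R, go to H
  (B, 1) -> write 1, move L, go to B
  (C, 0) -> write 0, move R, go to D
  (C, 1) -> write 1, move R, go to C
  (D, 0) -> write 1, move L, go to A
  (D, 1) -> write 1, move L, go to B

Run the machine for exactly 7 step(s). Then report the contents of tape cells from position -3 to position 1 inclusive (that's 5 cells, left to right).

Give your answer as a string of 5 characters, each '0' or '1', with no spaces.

Step 1: in state A at pos 1, read 0 -> (A,0)->write 0,move L,goto C. Now: state=C, head=0, tape[-4..2]=0110000 (head:     ^)
Step 2: in state C at pos 0, read 0 -> (C,0)->write 0,move R,goto D. Now: state=D, head=1, tape[-4..2]=0110000 (head:      ^)
Step 3: in state D at pos 1, read 0 -> (D,0)->write 1,move L,goto A. Now: state=A, head=0, tape[-4..2]=0110010 (head:     ^)
Step 4: in state A at pos 0, read 0 -> (A,0)->write 0,move L,goto C. Now: state=C, head=-1, tape[-4..2]=0110010 (head:    ^)
Step 5: in state C at pos -1, read 0 -> (C,0)->write 0,move R,goto D. Now: state=D, head=0, tape[-4..2]=0110010 (head:     ^)
Step 6: in state D at pos 0, read 0 -> (D,0)->write 1,move L,goto A. Now: state=A, head=-1, tape[-4..2]=0110110 (head:    ^)
Step 7: in state A at pos -1, read 0 -> (A,0)->write 0,move L,goto C. Now: state=C, head=-2, tape[-4..2]=0110110 (head:   ^)

Answer: 11011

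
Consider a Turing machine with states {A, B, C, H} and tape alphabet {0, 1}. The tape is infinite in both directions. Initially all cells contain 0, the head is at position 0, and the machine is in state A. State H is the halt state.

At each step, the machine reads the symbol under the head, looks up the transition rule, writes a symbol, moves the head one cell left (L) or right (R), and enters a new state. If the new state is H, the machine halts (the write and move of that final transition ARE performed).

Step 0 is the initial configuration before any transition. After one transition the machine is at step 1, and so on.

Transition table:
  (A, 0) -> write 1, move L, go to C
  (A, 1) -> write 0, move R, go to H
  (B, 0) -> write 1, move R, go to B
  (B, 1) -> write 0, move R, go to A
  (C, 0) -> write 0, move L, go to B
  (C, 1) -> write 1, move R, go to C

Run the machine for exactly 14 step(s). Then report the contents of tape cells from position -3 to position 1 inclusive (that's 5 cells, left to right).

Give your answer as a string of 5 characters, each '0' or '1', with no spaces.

Step 1: in state A at pos 0, read 0 -> (A,0)->write 1,move L,goto C. Now: state=C, head=-1, tape[-2..1]=0010 (head:  ^)
Step 2: in state C at pos -1, read 0 -> (C,0)->write 0,move L,goto B. Now: state=B, head=-2, tape[-3..1]=00010 (head:  ^)
Step 3: in state B at pos -2, read 0 -> (B,0)->write 1,move R,goto B. Now: state=B, head=-1, tape[-3..1]=01010 (head:   ^)
Step 4: in state B at pos -1, read 0 -> (B,0)->write 1,move R,goto B. Now: state=B, head=0, tape[-3..1]=01110 (head:    ^)
Step 5: in state B at pos 0, read 1 -> (B,1)->write 0,move R,goto A. Now: state=A, head=1, tape[-3..2]=011000 (head:     ^)
Step 6: in state A at pos 1, read 0 -> (A,0)->write 1,move L,goto C. Now: state=C, head=0, tape[-3..2]=011010 (head:    ^)
Step 7: in state C at pos 0, read 0 -> (C,0)->write 0,move L,goto B. Now: state=B, head=-1, tape[-3..2]=011010 (head:   ^)
Step 8: in state B at pos -1, read 1 -> (B,1)->write 0,move R,goto A. Now: state=A, head=0, tape[-3..2]=010010 (head:    ^)
Step 9: in state A at pos 0, read 0 -> (A,0)->write 1,move L,goto C. Now: state=C, head=-1, tape[-3..2]=010110 (head:   ^)
Step 10: in state C at pos -1, read 0 -> (C,0)->write 0,move L,goto B. Now: state=B, head=-2, tape[-3..2]=010110 (head:  ^)
Step 11: in state B at pos -2, read 1 -> (B,1)->write 0,move R,goto A. Now: state=A, head=-1, tape[-3..2]=000110 (head:   ^)
Step 12: in state A at pos -1, read 0 -> (A,0)->write 1,move L,goto C. Now: state=C, head=-2, tape[-3..2]=001110 (head:  ^)
Step 13: in state C at pos -2, read 0 -> (C,0)->write 0,move L,goto B. Now: state=B, head=-3, tape[-4..2]=0001110 (head:  ^)
Step 14: in state B at pos -3, read 0 -> (B,0)->write 1,move R,goto B. Now: state=B, head=-2, tape[-4..2]=0101110 (head:   ^)

Answer: 10111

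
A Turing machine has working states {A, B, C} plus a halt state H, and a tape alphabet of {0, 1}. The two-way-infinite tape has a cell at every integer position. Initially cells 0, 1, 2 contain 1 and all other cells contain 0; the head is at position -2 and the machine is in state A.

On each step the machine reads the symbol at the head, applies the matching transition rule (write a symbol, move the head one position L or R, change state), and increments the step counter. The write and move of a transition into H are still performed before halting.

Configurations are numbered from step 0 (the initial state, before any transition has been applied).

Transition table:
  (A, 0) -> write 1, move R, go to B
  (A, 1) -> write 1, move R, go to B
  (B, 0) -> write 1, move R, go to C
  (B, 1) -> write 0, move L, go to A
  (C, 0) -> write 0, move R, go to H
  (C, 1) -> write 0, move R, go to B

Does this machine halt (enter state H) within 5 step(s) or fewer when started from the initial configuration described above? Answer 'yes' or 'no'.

Answer: no

Derivation:
Step 1: in state A at pos -2, read 0 -> (A,0)->write 1,move R,goto B. Now: state=B, head=-1, tape[-3..3]=0101110 (head:   ^)
Step 2: in state B at pos -1, read 0 -> (B,0)->write 1,move R,goto C. Now: state=C, head=0, tape[-3..3]=0111110 (head:    ^)
Step 3: in state C at pos 0, read 1 -> (C,1)->write 0,move R,goto B. Now: state=B, head=1, tape[-3..3]=0110110 (head:     ^)
Step 4: in state B at pos 1, read 1 -> (B,1)->write 0,move L,goto A. Now: state=A, head=0, tape[-3..3]=0110010 (head:    ^)
Step 5: in state A at pos 0, read 0 -> (A,0)->write 1,move R,goto B. Now: state=B, head=1, tape[-3..3]=0111010 (head:     ^)
After 5 step(s): state = B (not H) -> not halted within 5 -> no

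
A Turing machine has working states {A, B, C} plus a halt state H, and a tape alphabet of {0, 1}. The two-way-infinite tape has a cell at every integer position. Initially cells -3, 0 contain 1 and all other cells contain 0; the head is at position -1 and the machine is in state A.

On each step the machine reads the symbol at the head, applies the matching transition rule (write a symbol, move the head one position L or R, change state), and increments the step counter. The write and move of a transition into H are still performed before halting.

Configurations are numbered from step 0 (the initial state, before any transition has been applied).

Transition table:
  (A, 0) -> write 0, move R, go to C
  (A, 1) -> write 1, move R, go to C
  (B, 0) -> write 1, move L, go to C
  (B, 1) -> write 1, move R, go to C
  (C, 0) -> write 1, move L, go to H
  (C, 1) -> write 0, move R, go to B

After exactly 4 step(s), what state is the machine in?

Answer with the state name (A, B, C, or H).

Answer: H

Derivation:
Step 1: in state A at pos -1, read 0 -> (A,0)->write 0,move R,goto C. Now: state=C, head=0, tape[-4..1]=010010 (head:     ^)
Step 2: in state C at pos 0, read 1 -> (C,1)->write 0,move R,goto B. Now: state=B, head=1, tape[-4..2]=0100000 (head:      ^)
Step 3: in state B at pos 1, read 0 -> (B,0)->write 1,move L,goto C. Now: state=C, head=0, tape[-4..2]=0100010 (head:     ^)
Step 4: in state C at pos 0, read 0 -> (C,0)->write 1,move L,goto H. Now: state=H, head=-1, tape[-4..2]=0100110 (head:    ^)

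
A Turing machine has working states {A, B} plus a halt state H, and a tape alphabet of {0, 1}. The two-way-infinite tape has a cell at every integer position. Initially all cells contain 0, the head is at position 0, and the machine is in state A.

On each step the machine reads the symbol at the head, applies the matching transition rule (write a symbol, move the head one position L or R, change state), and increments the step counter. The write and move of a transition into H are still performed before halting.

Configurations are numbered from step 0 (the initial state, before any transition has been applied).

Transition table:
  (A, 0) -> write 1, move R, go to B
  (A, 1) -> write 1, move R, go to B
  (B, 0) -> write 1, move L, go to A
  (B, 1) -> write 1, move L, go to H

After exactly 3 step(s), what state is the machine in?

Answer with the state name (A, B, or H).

Step 1: in state A at pos 0, read 0 -> (A,0)->write 1,move R,goto B. Now: state=B, head=1, tape[-1..2]=0100 (head:   ^)
Step 2: in state B at pos 1, read 0 -> (B,0)->write 1,move L,goto A. Now: state=A, head=0, tape[-1..2]=0110 (head:  ^)
Step 3: in state A at pos 0, read 1 -> (A,1)->write 1,move R,goto B. Now: state=B, head=1, tape[-1..2]=0110 (head:   ^)

Answer: B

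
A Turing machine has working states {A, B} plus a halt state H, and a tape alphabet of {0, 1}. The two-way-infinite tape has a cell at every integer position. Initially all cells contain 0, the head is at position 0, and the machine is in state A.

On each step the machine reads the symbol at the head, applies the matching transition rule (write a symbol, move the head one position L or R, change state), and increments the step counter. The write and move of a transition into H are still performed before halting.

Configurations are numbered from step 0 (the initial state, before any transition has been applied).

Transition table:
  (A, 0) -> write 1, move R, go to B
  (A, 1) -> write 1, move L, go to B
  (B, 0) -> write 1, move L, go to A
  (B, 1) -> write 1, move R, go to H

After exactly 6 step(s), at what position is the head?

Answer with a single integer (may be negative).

Answer: 0

Derivation:
Step 1: in state A at pos 0, read 0 -> (A,0)->write 1,move R,goto B. Now: state=B, head=1, tape[-1..2]=0100 (head:   ^)
Step 2: in state B at pos 1, read 0 -> (B,0)->write 1,move L,goto A. Now: state=A, head=0, tape[-1..2]=0110 (head:  ^)
Step 3: in state A at pos 0, read 1 -> (A,1)->write 1,move L,goto B. Now: state=B, head=-1, tape[-2..2]=00110 (head:  ^)
Step 4: in state B at pos -1, read 0 -> (B,0)->write 1,move L,goto A. Now: state=A, head=-2, tape[-3..2]=001110 (head:  ^)
Step 5: in state A at pos -2, read 0 -> (A,0)->write 1,move R,goto B. Now: state=B, head=-1, tape[-3..2]=011110 (head:   ^)
Step 6: in state B at pos -1, read 1 -> (B,1)->write 1,move R,goto H. Now: state=H, head=0, tape[-3..2]=011110 (head:    ^)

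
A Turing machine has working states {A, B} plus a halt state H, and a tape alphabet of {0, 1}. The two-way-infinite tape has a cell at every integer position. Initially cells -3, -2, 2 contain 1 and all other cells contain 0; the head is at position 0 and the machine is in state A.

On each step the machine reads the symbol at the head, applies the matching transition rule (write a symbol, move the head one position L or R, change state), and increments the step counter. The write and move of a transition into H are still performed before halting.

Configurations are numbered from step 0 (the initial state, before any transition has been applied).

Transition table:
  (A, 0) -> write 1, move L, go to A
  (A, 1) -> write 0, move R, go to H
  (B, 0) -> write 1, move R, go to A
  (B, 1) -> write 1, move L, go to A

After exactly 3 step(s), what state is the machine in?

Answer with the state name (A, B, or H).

Answer: H

Derivation:
Step 1: in state A at pos 0, read 0 -> (A,0)->write 1,move L,goto A. Now: state=A, head=-1, tape[-4..3]=01101010 (head:    ^)
Step 2: in state A at pos -1, read 0 -> (A,0)->write 1,move L,goto A. Now: state=A, head=-2, tape[-4..3]=01111010 (head:   ^)
Step 3: in state A at pos -2, read 1 -> (A,1)->write 0,move R,goto H. Now: state=H, head=-1, tape[-4..3]=01011010 (head:    ^)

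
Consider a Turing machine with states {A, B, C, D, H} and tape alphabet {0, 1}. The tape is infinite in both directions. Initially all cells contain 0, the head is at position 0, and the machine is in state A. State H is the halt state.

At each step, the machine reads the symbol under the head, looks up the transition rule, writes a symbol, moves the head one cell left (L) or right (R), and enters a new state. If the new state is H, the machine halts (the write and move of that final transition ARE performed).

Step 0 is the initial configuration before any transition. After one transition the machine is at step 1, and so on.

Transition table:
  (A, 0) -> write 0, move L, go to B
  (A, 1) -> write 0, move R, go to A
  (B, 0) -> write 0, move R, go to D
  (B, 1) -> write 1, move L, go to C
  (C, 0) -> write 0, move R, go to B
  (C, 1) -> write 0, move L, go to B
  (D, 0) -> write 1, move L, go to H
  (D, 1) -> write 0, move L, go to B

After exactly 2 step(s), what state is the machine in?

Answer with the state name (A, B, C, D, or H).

Step 1: in state A at pos 0, read 0 -> (A,0)->write 0,move L,goto B. Now: state=B, head=-1, tape[-2..1]=0000 (head:  ^)
Step 2: in state B at pos -1, read 0 -> (B,0)->write 0,move R,goto D. Now: state=D, head=0, tape[-2..1]=0000 (head:   ^)

Answer: D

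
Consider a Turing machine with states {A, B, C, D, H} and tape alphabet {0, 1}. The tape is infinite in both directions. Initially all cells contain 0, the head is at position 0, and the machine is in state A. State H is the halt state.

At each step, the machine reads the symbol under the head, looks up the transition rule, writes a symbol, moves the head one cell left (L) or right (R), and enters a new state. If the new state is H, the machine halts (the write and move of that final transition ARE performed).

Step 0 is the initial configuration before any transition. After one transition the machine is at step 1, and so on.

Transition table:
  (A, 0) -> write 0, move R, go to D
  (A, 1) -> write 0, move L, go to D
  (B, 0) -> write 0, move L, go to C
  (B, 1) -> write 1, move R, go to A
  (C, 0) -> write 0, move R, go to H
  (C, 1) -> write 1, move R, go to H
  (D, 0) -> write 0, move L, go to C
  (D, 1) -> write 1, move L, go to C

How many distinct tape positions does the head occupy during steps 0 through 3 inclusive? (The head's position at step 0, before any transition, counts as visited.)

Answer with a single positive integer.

Step 1: in state A at pos 0, read 0 -> (A,0)->write 0,move R,goto D. Now: state=D, head=1, tape[-1..2]=0000 (head:   ^)
Step 2: in state D at pos 1, read 0 -> (D,0)->write 0,move L,goto C. Now: state=C, head=0, tape[-1..2]=0000 (head:  ^)
Step 3: in state C at pos 0, read 0 -> (C,0)->write 0,move R,goto H. Now: state=H, head=1, tape[-1..2]=0000 (head:   ^)
Head positions at steps 0..3: starting at 0, distinct positions visited = {0, 1} -> 2 position(s)

Answer: 2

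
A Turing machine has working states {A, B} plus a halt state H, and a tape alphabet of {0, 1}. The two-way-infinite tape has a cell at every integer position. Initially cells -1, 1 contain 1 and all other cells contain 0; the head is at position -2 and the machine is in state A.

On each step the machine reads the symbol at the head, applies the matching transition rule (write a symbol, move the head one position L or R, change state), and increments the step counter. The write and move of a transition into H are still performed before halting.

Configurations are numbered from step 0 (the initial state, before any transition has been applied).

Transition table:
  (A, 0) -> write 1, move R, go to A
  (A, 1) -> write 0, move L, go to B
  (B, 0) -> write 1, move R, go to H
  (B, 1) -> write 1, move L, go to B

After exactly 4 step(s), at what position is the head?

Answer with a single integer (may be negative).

Step 1: in state A at pos -2, read 0 -> (A,0)->write 1,move R,goto A. Now: state=A, head=-1, tape[-3..2]=011010 (head:   ^)
Step 2: in state A at pos -1, read 1 -> (A,1)->write 0,move L,goto B. Now: state=B, head=-2, tape[-3..2]=010010 (head:  ^)
Step 3: in state B at pos -2, read 1 -> (B,1)->write 1,move L,goto B. Now: state=B, head=-3, tape[-4..2]=0010010 (head:  ^)
Step 4: in state B at pos -3, read 0 -> (B,0)->write 1,move R,goto H. Now: state=H, head=-2, tape[-4..2]=0110010 (head:   ^)

Answer: -2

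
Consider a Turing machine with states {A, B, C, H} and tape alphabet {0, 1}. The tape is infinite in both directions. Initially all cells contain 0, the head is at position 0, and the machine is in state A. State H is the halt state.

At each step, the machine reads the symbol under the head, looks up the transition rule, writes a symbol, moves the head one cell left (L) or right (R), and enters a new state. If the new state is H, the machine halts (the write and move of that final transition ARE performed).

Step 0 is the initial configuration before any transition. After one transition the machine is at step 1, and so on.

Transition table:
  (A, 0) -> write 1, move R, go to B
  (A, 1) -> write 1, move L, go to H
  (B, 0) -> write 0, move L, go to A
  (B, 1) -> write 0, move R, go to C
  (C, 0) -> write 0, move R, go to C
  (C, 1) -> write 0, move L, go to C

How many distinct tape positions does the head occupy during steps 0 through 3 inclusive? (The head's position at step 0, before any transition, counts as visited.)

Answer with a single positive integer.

Step 1: in state A at pos 0, read 0 -> (A,0)->write 1,move R,goto B. Now: state=B, head=1, tape[-1..2]=0100 (head:   ^)
Step 2: in state B at pos 1, read 0 -> (B,0)->write 0,move L,goto A. Now: state=A, head=0, tape[-1..2]=0100 (head:  ^)
Step 3: in state A at pos 0, read 1 -> (A,1)->write 1,move L,goto H. Now: state=H, head=-1, tape[-2..2]=00100 (head:  ^)
Head positions at steps 0..3: starting at 0, distinct positions visited = {-1, 0, 1} -> 3 position(s)

Answer: 3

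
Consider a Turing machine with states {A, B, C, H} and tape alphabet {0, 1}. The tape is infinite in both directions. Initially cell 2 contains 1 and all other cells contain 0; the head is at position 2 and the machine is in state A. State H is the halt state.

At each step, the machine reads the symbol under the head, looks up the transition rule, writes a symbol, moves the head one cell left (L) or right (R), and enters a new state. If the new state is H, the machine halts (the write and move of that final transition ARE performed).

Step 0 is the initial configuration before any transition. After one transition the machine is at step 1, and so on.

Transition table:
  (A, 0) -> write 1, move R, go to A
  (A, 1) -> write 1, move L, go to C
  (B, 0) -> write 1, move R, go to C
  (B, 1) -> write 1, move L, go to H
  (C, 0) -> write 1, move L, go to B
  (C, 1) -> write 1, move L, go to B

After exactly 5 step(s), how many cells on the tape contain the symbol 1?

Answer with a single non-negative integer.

Answer: 3

Derivation:
Step 1: in state A at pos 2, read 1 -> (A,1)->write 1,move L,goto C. Now: state=C, head=1, tape[0..3]=0010 (head:  ^)
Step 2: in state C at pos 1, read 0 -> (C,0)->write 1,move L,goto B. Now: state=B, head=0, tape[-1..3]=00110 (head:  ^)
Step 3: in state B at pos 0, read 0 -> (B,0)->write 1,move R,goto C. Now: state=C, head=1, tape[-1..3]=01110 (head:   ^)
Step 4: in state C at pos 1, read 1 -> (C,1)->write 1,move L,goto B. Now: state=B, head=0, tape[-1..3]=01110 (head:  ^)
Step 5: in state B at pos 0, read 1 -> (B,1)->write 1,move L,goto H. Now: state=H, head=-1, tape[-2..3]=001110 (head:  ^)
Cells containing 1 after step 5: {0, 1, 2} -> 3 cell(s)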